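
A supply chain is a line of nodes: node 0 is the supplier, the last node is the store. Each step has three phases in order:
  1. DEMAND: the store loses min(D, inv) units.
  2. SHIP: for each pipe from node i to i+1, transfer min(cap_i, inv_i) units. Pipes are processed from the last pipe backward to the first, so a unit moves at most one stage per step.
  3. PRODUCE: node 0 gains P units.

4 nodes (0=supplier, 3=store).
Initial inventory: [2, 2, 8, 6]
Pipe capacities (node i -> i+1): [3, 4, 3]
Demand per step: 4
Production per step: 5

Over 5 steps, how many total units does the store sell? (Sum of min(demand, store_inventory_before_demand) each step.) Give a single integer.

Answer: 18

Derivation:
Step 1: sold=4 (running total=4) -> [5 2 7 5]
Step 2: sold=4 (running total=8) -> [7 3 6 4]
Step 3: sold=4 (running total=12) -> [9 3 6 3]
Step 4: sold=3 (running total=15) -> [11 3 6 3]
Step 5: sold=3 (running total=18) -> [13 3 6 3]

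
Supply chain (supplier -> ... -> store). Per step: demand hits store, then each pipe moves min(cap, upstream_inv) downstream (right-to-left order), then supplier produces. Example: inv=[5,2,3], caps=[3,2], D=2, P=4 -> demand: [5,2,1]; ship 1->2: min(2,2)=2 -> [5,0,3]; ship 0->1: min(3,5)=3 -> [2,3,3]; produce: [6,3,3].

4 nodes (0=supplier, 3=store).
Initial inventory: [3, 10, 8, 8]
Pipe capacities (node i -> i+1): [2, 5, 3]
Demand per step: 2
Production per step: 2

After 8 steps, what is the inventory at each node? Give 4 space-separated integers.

Step 1: demand=2,sold=2 ship[2->3]=3 ship[1->2]=5 ship[0->1]=2 prod=2 -> inv=[3 7 10 9]
Step 2: demand=2,sold=2 ship[2->3]=3 ship[1->2]=5 ship[0->1]=2 prod=2 -> inv=[3 4 12 10]
Step 3: demand=2,sold=2 ship[2->3]=3 ship[1->2]=4 ship[0->1]=2 prod=2 -> inv=[3 2 13 11]
Step 4: demand=2,sold=2 ship[2->3]=3 ship[1->2]=2 ship[0->1]=2 prod=2 -> inv=[3 2 12 12]
Step 5: demand=2,sold=2 ship[2->3]=3 ship[1->2]=2 ship[0->1]=2 prod=2 -> inv=[3 2 11 13]
Step 6: demand=2,sold=2 ship[2->3]=3 ship[1->2]=2 ship[0->1]=2 prod=2 -> inv=[3 2 10 14]
Step 7: demand=2,sold=2 ship[2->3]=3 ship[1->2]=2 ship[0->1]=2 prod=2 -> inv=[3 2 9 15]
Step 8: demand=2,sold=2 ship[2->3]=3 ship[1->2]=2 ship[0->1]=2 prod=2 -> inv=[3 2 8 16]

3 2 8 16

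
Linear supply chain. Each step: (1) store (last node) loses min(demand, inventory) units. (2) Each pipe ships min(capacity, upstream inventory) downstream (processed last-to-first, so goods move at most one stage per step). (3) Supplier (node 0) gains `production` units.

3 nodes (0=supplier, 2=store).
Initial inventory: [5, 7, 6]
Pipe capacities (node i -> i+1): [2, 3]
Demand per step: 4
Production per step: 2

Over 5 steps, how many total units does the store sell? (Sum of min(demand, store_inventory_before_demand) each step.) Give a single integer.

Step 1: sold=4 (running total=4) -> [5 6 5]
Step 2: sold=4 (running total=8) -> [5 5 4]
Step 3: sold=4 (running total=12) -> [5 4 3]
Step 4: sold=3 (running total=15) -> [5 3 3]
Step 5: sold=3 (running total=18) -> [5 2 3]

Answer: 18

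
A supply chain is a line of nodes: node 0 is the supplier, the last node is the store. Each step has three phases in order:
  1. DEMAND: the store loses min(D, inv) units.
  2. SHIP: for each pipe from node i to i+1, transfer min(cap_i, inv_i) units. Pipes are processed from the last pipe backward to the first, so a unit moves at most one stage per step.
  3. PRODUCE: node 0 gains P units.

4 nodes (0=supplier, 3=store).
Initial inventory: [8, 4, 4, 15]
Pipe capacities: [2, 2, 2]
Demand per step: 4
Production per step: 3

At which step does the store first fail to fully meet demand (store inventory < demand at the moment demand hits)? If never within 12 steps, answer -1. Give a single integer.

Step 1: demand=4,sold=4 ship[2->3]=2 ship[1->2]=2 ship[0->1]=2 prod=3 -> [9 4 4 13]
Step 2: demand=4,sold=4 ship[2->3]=2 ship[1->2]=2 ship[0->1]=2 prod=3 -> [10 4 4 11]
Step 3: demand=4,sold=4 ship[2->3]=2 ship[1->2]=2 ship[0->1]=2 prod=3 -> [11 4 4 9]
Step 4: demand=4,sold=4 ship[2->3]=2 ship[1->2]=2 ship[0->1]=2 prod=3 -> [12 4 4 7]
Step 5: demand=4,sold=4 ship[2->3]=2 ship[1->2]=2 ship[0->1]=2 prod=3 -> [13 4 4 5]
Step 6: demand=4,sold=4 ship[2->3]=2 ship[1->2]=2 ship[0->1]=2 prod=3 -> [14 4 4 3]
Step 7: demand=4,sold=3 ship[2->3]=2 ship[1->2]=2 ship[0->1]=2 prod=3 -> [15 4 4 2]
Step 8: demand=4,sold=2 ship[2->3]=2 ship[1->2]=2 ship[0->1]=2 prod=3 -> [16 4 4 2]
Step 9: demand=4,sold=2 ship[2->3]=2 ship[1->2]=2 ship[0->1]=2 prod=3 -> [17 4 4 2]
Step 10: demand=4,sold=2 ship[2->3]=2 ship[1->2]=2 ship[0->1]=2 prod=3 -> [18 4 4 2]
Step 11: demand=4,sold=2 ship[2->3]=2 ship[1->2]=2 ship[0->1]=2 prod=3 -> [19 4 4 2]
Step 12: demand=4,sold=2 ship[2->3]=2 ship[1->2]=2 ship[0->1]=2 prod=3 -> [20 4 4 2]
First stockout at step 7

7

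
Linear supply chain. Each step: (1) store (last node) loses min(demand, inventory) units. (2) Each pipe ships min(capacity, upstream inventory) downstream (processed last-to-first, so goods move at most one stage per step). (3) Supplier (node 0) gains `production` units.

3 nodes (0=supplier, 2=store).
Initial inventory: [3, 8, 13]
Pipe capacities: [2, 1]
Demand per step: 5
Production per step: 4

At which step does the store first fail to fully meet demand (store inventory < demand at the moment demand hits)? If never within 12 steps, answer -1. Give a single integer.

Step 1: demand=5,sold=5 ship[1->2]=1 ship[0->1]=2 prod=4 -> [5 9 9]
Step 2: demand=5,sold=5 ship[1->2]=1 ship[0->1]=2 prod=4 -> [7 10 5]
Step 3: demand=5,sold=5 ship[1->2]=1 ship[0->1]=2 prod=4 -> [9 11 1]
Step 4: demand=5,sold=1 ship[1->2]=1 ship[0->1]=2 prod=4 -> [11 12 1]
Step 5: demand=5,sold=1 ship[1->2]=1 ship[0->1]=2 prod=4 -> [13 13 1]
Step 6: demand=5,sold=1 ship[1->2]=1 ship[0->1]=2 prod=4 -> [15 14 1]
Step 7: demand=5,sold=1 ship[1->2]=1 ship[0->1]=2 prod=4 -> [17 15 1]
Step 8: demand=5,sold=1 ship[1->2]=1 ship[0->1]=2 prod=4 -> [19 16 1]
Step 9: demand=5,sold=1 ship[1->2]=1 ship[0->1]=2 prod=4 -> [21 17 1]
Step 10: demand=5,sold=1 ship[1->2]=1 ship[0->1]=2 prod=4 -> [23 18 1]
Step 11: demand=5,sold=1 ship[1->2]=1 ship[0->1]=2 prod=4 -> [25 19 1]
Step 12: demand=5,sold=1 ship[1->2]=1 ship[0->1]=2 prod=4 -> [27 20 1]
First stockout at step 4

4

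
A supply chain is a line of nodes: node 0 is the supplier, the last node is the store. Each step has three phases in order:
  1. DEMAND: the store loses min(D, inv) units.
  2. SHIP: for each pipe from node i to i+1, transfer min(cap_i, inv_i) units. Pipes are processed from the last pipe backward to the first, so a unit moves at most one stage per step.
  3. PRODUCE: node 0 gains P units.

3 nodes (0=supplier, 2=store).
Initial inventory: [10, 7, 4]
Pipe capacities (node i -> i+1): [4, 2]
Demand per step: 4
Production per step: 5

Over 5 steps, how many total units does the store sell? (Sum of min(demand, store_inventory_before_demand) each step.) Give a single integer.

Step 1: sold=4 (running total=4) -> [11 9 2]
Step 2: sold=2 (running total=6) -> [12 11 2]
Step 3: sold=2 (running total=8) -> [13 13 2]
Step 4: sold=2 (running total=10) -> [14 15 2]
Step 5: sold=2 (running total=12) -> [15 17 2]

Answer: 12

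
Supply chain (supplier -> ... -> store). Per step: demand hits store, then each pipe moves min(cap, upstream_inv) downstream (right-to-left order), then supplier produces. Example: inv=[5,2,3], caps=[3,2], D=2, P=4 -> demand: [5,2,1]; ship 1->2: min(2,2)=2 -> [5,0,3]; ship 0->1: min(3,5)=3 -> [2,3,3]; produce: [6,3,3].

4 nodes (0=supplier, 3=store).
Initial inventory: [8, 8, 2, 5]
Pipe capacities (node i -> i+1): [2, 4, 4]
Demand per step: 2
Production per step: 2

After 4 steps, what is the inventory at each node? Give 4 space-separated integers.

Step 1: demand=2,sold=2 ship[2->3]=2 ship[1->2]=4 ship[0->1]=2 prod=2 -> inv=[8 6 4 5]
Step 2: demand=2,sold=2 ship[2->3]=4 ship[1->2]=4 ship[0->1]=2 prod=2 -> inv=[8 4 4 7]
Step 3: demand=2,sold=2 ship[2->3]=4 ship[1->2]=4 ship[0->1]=2 prod=2 -> inv=[8 2 4 9]
Step 4: demand=2,sold=2 ship[2->3]=4 ship[1->2]=2 ship[0->1]=2 prod=2 -> inv=[8 2 2 11]

8 2 2 11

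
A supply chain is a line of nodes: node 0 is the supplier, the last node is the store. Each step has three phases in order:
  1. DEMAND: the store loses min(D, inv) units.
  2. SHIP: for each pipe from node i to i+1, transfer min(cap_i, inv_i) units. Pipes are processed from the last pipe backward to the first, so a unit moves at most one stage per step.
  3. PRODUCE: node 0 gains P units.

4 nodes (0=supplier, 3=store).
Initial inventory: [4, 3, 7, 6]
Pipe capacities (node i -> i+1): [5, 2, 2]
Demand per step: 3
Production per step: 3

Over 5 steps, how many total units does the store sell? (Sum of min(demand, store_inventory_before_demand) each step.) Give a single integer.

Step 1: sold=3 (running total=3) -> [3 5 7 5]
Step 2: sold=3 (running total=6) -> [3 6 7 4]
Step 3: sold=3 (running total=9) -> [3 7 7 3]
Step 4: sold=3 (running total=12) -> [3 8 7 2]
Step 5: sold=2 (running total=14) -> [3 9 7 2]

Answer: 14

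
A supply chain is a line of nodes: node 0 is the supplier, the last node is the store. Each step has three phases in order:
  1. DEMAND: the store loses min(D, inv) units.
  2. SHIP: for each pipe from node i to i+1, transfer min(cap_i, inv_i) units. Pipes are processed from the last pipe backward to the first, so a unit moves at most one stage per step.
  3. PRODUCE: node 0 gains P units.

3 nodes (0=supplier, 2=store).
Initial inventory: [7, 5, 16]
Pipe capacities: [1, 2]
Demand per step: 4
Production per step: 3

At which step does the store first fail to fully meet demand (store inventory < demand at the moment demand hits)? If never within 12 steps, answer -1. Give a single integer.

Step 1: demand=4,sold=4 ship[1->2]=2 ship[0->1]=1 prod=3 -> [9 4 14]
Step 2: demand=4,sold=4 ship[1->2]=2 ship[0->1]=1 prod=3 -> [11 3 12]
Step 3: demand=4,sold=4 ship[1->2]=2 ship[0->1]=1 prod=3 -> [13 2 10]
Step 4: demand=4,sold=4 ship[1->2]=2 ship[0->1]=1 prod=3 -> [15 1 8]
Step 5: demand=4,sold=4 ship[1->2]=1 ship[0->1]=1 prod=3 -> [17 1 5]
Step 6: demand=4,sold=4 ship[1->2]=1 ship[0->1]=1 prod=3 -> [19 1 2]
Step 7: demand=4,sold=2 ship[1->2]=1 ship[0->1]=1 prod=3 -> [21 1 1]
Step 8: demand=4,sold=1 ship[1->2]=1 ship[0->1]=1 prod=3 -> [23 1 1]
Step 9: demand=4,sold=1 ship[1->2]=1 ship[0->1]=1 prod=3 -> [25 1 1]
Step 10: demand=4,sold=1 ship[1->2]=1 ship[0->1]=1 prod=3 -> [27 1 1]
Step 11: demand=4,sold=1 ship[1->2]=1 ship[0->1]=1 prod=3 -> [29 1 1]
Step 12: demand=4,sold=1 ship[1->2]=1 ship[0->1]=1 prod=3 -> [31 1 1]
First stockout at step 7

7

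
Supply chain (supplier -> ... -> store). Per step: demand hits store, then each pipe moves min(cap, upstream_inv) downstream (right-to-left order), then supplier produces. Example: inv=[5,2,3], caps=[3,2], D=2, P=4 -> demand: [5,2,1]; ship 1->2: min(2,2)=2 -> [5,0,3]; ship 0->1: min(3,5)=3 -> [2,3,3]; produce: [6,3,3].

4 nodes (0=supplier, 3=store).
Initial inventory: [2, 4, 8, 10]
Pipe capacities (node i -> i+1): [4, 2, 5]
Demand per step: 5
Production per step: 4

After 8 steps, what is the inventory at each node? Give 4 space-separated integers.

Step 1: demand=5,sold=5 ship[2->3]=5 ship[1->2]=2 ship[0->1]=2 prod=4 -> inv=[4 4 5 10]
Step 2: demand=5,sold=5 ship[2->3]=5 ship[1->2]=2 ship[0->1]=4 prod=4 -> inv=[4 6 2 10]
Step 3: demand=5,sold=5 ship[2->3]=2 ship[1->2]=2 ship[0->1]=4 prod=4 -> inv=[4 8 2 7]
Step 4: demand=5,sold=5 ship[2->3]=2 ship[1->2]=2 ship[0->1]=4 prod=4 -> inv=[4 10 2 4]
Step 5: demand=5,sold=4 ship[2->3]=2 ship[1->2]=2 ship[0->1]=4 prod=4 -> inv=[4 12 2 2]
Step 6: demand=5,sold=2 ship[2->3]=2 ship[1->2]=2 ship[0->1]=4 prod=4 -> inv=[4 14 2 2]
Step 7: demand=5,sold=2 ship[2->3]=2 ship[1->2]=2 ship[0->1]=4 prod=4 -> inv=[4 16 2 2]
Step 8: demand=5,sold=2 ship[2->3]=2 ship[1->2]=2 ship[0->1]=4 prod=4 -> inv=[4 18 2 2]

4 18 2 2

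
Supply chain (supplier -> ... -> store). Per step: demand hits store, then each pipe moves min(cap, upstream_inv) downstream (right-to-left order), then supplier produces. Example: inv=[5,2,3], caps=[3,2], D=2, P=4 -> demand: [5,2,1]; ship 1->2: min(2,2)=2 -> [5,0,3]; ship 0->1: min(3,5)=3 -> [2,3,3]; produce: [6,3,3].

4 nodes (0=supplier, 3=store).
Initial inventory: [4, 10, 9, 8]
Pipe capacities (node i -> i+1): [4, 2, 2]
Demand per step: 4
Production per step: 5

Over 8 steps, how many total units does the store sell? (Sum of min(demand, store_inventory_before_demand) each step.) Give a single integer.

Answer: 22

Derivation:
Step 1: sold=4 (running total=4) -> [5 12 9 6]
Step 2: sold=4 (running total=8) -> [6 14 9 4]
Step 3: sold=4 (running total=12) -> [7 16 9 2]
Step 4: sold=2 (running total=14) -> [8 18 9 2]
Step 5: sold=2 (running total=16) -> [9 20 9 2]
Step 6: sold=2 (running total=18) -> [10 22 9 2]
Step 7: sold=2 (running total=20) -> [11 24 9 2]
Step 8: sold=2 (running total=22) -> [12 26 9 2]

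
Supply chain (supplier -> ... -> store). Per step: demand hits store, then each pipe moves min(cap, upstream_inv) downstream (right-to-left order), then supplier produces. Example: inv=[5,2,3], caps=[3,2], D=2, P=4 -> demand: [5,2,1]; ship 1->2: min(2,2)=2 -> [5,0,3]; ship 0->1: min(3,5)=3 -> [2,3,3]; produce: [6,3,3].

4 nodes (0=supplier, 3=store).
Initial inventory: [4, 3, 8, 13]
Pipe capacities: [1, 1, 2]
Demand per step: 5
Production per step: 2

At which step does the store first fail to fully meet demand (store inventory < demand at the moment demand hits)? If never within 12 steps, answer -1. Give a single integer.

Step 1: demand=5,sold=5 ship[2->3]=2 ship[1->2]=1 ship[0->1]=1 prod=2 -> [5 3 7 10]
Step 2: demand=5,sold=5 ship[2->3]=2 ship[1->2]=1 ship[0->1]=1 prod=2 -> [6 3 6 7]
Step 3: demand=5,sold=5 ship[2->3]=2 ship[1->2]=1 ship[0->1]=1 prod=2 -> [7 3 5 4]
Step 4: demand=5,sold=4 ship[2->3]=2 ship[1->2]=1 ship[0->1]=1 prod=2 -> [8 3 4 2]
Step 5: demand=5,sold=2 ship[2->3]=2 ship[1->2]=1 ship[0->1]=1 prod=2 -> [9 3 3 2]
Step 6: demand=5,sold=2 ship[2->3]=2 ship[1->2]=1 ship[0->1]=1 prod=2 -> [10 3 2 2]
Step 7: demand=5,sold=2 ship[2->3]=2 ship[1->2]=1 ship[0->1]=1 prod=2 -> [11 3 1 2]
Step 8: demand=5,sold=2 ship[2->3]=1 ship[1->2]=1 ship[0->1]=1 prod=2 -> [12 3 1 1]
Step 9: demand=5,sold=1 ship[2->3]=1 ship[1->2]=1 ship[0->1]=1 prod=2 -> [13 3 1 1]
Step 10: demand=5,sold=1 ship[2->3]=1 ship[1->2]=1 ship[0->1]=1 prod=2 -> [14 3 1 1]
Step 11: demand=5,sold=1 ship[2->3]=1 ship[1->2]=1 ship[0->1]=1 prod=2 -> [15 3 1 1]
Step 12: demand=5,sold=1 ship[2->3]=1 ship[1->2]=1 ship[0->1]=1 prod=2 -> [16 3 1 1]
First stockout at step 4

4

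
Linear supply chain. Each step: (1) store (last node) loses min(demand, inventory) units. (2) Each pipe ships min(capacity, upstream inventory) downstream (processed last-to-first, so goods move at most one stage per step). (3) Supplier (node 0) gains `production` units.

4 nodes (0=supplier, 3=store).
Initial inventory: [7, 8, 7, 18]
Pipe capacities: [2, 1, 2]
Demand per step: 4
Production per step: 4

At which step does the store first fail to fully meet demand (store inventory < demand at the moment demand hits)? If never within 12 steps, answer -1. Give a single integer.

Step 1: demand=4,sold=4 ship[2->3]=2 ship[1->2]=1 ship[0->1]=2 prod=4 -> [9 9 6 16]
Step 2: demand=4,sold=4 ship[2->3]=2 ship[1->2]=1 ship[0->1]=2 prod=4 -> [11 10 5 14]
Step 3: demand=4,sold=4 ship[2->3]=2 ship[1->2]=1 ship[0->1]=2 prod=4 -> [13 11 4 12]
Step 4: demand=4,sold=4 ship[2->3]=2 ship[1->2]=1 ship[0->1]=2 prod=4 -> [15 12 3 10]
Step 5: demand=4,sold=4 ship[2->3]=2 ship[1->2]=1 ship[0->1]=2 prod=4 -> [17 13 2 8]
Step 6: demand=4,sold=4 ship[2->3]=2 ship[1->2]=1 ship[0->1]=2 prod=4 -> [19 14 1 6]
Step 7: demand=4,sold=4 ship[2->3]=1 ship[1->2]=1 ship[0->1]=2 prod=4 -> [21 15 1 3]
Step 8: demand=4,sold=3 ship[2->3]=1 ship[1->2]=1 ship[0->1]=2 prod=4 -> [23 16 1 1]
Step 9: demand=4,sold=1 ship[2->3]=1 ship[1->2]=1 ship[0->1]=2 prod=4 -> [25 17 1 1]
Step 10: demand=4,sold=1 ship[2->3]=1 ship[1->2]=1 ship[0->1]=2 prod=4 -> [27 18 1 1]
Step 11: demand=4,sold=1 ship[2->3]=1 ship[1->2]=1 ship[0->1]=2 prod=4 -> [29 19 1 1]
Step 12: demand=4,sold=1 ship[2->3]=1 ship[1->2]=1 ship[0->1]=2 prod=4 -> [31 20 1 1]
First stockout at step 8

8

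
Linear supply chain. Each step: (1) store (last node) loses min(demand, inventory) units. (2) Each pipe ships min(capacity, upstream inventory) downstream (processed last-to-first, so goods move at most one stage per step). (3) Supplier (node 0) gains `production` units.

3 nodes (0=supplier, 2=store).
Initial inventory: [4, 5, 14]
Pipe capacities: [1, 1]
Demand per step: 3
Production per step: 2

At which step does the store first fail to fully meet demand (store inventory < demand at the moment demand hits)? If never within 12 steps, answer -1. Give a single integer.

Step 1: demand=3,sold=3 ship[1->2]=1 ship[0->1]=1 prod=2 -> [5 5 12]
Step 2: demand=3,sold=3 ship[1->2]=1 ship[0->1]=1 prod=2 -> [6 5 10]
Step 3: demand=3,sold=3 ship[1->2]=1 ship[0->1]=1 prod=2 -> [7 5 8]
Step 4: demand=3,sold=3 ship[1->2]=1 ship[0->1]=1 prod=2 -> [8 5 6]
Step 5: demand=3,sold=3 ship[1->2]=1 ship[0->1]=1 prod=2 -> [9 5 4]
Step 6: demand=3,sold=3 ship[1->2]=1 ship[0->1]=1 prod=2 -> [10 5 2]
Step 7: demand=3,sold=2 ship[1->2]=1 ship[0->1]=1 prod=2 -> [11 5 1]
Step 8: demand=3,sold=1 ship[1->2]=1 ship[0->1]=1 prod=2 -> [12 5 1]
Step 9: demand=3,sold=1 ship[1->2]=1 ship[0->1]=1 prod=2 -> [13 5 1]
Step 10: demand=3,sold=1 ship[1->2]=1 ship[0->1]=1 prod=2 -> [14 5 1]
Step 11: demand=3,sold=1 ship[1->2]=1 ship[0->1]=1 prod=2 -> [15 5 1]
Step 12: demand=3,sold=1 ship[1->2]=1 ship[0->1]=1 prod=2 -> [16 5 1]
First stockout at step 7

7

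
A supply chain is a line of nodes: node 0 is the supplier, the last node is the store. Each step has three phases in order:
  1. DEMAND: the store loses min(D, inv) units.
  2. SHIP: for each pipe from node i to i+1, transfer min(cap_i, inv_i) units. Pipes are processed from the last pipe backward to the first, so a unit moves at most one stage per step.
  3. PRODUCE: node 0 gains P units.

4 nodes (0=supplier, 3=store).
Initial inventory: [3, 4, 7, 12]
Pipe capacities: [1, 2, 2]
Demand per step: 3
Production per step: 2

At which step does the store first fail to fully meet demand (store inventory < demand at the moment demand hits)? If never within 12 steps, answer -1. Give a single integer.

Step 1: demand=3,sold=3 ship[2->3]=2 ship[1->2]=2 ship[0->1]=1 prod=2 -> [4 3 7 11]
Step 2: demand=3,sold=3 ship[2->3]=2 ship[1->2]=2 ship[0->1]=1 prod=2 -> [5 2 7 10]
Step 3: demand=3,sold=3 ship[2->3]=2 ship[1->2]=2 ship[0->1]=1 prod=2 -> [6 1 7 9]
Step 4: demand=3,sold=3 ship[2->3]=2 ship[1->2]=1 ship[0->1]=1 prod=2 -> [7 1 6 8]
Step 5: demand=3,sold=3 ship[2->3]=2 ship[1->2]=1 ship[0->1]=1 prod=2 -> [8 1 5 7]
Step 6: demand=3,sold=3 ship[2->3]=2 ship[1->2]=1 ship[0->1]=1 prod=2 -> [9 1 4 6]
Step 7: demand=3,sold=3 ship[2->3]=2 ship[1->2]=1 ship[0->1]=1 prod=2 -> [10 1 3 5]
Step 8: demand=3,sold=3 ship[2->3]=2 ship[1->2]=1 ship[0->1]=1 prod=2 -> [11 1 2 4]
Step 9: demand=3,sold=3 ship[2->3]=2 ship[1->2]=1 ship[0->1]=1 prod=2 -> [12 1 1 3]
Step 10: demand=3,sold=3 ship[2->3]=1 ship[1->2]=1 ship[0->1]=1 prod=2 -> [13 1 1 1]
Step 11: demand=3,sold=1 ship[2->3]=1 ship[1->2]=1 ship[0->1]=1 prod=2 -> [14 1 1 1]
Step 12: demand=3,sold=1 ship[2->3]=1 ship[1->2]=1 ship[0->1]=1 prod=2 -> [15 1 1 1]
First stockout at step 11

11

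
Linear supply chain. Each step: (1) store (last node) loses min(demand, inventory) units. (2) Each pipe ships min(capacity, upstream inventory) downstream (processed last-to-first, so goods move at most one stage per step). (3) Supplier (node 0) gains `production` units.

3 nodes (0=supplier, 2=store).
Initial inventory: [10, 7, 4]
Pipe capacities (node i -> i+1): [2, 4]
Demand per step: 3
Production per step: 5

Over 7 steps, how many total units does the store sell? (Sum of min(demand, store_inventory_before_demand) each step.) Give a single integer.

Answer: 21

Derivation:
Step 1: sold=3 (running total=3) -> [13 5 5]
Step 2: sold=3 (running total=6) -> [16 3 6]
Step 3: sold=3 (running total=9) -> [19 2 6]
Step 4: sold=3 (running total=12) -> [22 2 5]
Step 5: sold=3 (running total=15) -> [25 2 4]
Step 6: sold=3 (running total=18) -> [28 2 3]
Step 7: sold=3 (running total=21) -> [31 2 2]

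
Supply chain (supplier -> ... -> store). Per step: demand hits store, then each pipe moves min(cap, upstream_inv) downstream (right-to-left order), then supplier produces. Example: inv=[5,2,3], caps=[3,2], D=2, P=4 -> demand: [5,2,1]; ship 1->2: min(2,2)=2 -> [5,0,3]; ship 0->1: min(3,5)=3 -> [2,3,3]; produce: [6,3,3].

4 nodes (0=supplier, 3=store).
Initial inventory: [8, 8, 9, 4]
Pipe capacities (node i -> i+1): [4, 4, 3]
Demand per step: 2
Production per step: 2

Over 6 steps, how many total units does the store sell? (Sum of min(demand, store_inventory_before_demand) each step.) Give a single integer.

Step 1: sold=2 (running total=2) -> [6 8 10 5]
Step 2: sold=2 (running total=4) -> [4 8 11 6]
Step 3: sold=2 (running total=6) -> [2 8 12 7]
Step 4: sold=2 (running total=8) -> [2 6 13 8]
Step 5: sold=2 (running total=10) -> [2 4 14 9]
Step 6: sold=2 (running total=12) -> [2 2 15 10]

Answer: 12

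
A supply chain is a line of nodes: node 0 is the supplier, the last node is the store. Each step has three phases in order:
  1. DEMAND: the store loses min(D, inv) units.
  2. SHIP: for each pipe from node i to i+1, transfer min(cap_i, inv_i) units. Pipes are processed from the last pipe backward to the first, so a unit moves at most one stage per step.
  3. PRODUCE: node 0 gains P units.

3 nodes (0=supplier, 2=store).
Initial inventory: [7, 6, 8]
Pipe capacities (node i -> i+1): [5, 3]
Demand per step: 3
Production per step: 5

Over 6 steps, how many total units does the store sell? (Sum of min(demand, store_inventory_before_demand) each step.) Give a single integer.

Step 1: sold=3 (running total=3) -> [7 8 8]
Step 2: sold=3 (running total=6) -> [7 10 8]
Step 3: sold=3 (running total=9) -> [7 12 8]
Step 4: sold=3 (running total=12) -> [7 14 8]
Step 5: sold=3 (running total=15) -> [7 16 8]
Step 6: sold=3 (running total=18) -> [7 18 8]

Answer: 18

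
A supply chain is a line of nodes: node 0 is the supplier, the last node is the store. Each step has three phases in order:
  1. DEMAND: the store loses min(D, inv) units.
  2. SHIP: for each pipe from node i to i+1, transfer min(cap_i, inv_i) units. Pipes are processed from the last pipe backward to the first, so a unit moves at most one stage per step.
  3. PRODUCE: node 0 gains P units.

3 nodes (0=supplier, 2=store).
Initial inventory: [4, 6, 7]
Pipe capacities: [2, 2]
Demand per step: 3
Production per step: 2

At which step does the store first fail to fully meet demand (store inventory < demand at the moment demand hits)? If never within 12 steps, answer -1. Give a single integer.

Step 1: demand=3,sold=3 ship[1->2]=2 ship[0->1]=2 prod=2 -> [4 6 6]
Step 2: demand=3,sold=3 ship[1->2]=2 ship[0->1]=2 prod=2 -> [4 6 5]
Step 3: demand=3,sold=3 ship[1->2]=2 ship[0->1]=2 prod=2 -> [4 6 4]
Step 4: demand=3,sold=3 ship[1->2]=2 ship[0->1]=2 prod=2 -> [4 6 3]
Step 5: demand=3,sold=3 ship[1->2]=2 ship[0->1]=2 prod=2 -> [4 6 2]
Step 6: demand=3,sold=2 ship[1->2]=2 ship[0->1]=2 prod=2 -> [4 6 2]
Step 7: demand=3,sold=2 ship[1->2]=2 ship[0->1]=2 prod=2 -> [4 6 2]
Step 8: demand=3,sold=2 ship[1->2]=2 ship[0->1]=2 prod=2 -> [4 6 2]
Step 9: demand=3,sold=2 ship[1->2]=2 ship[0->1]=2 prod=2 -> [4 6 2]
Step 10: demand=3,sold=2 ship[1->2]=2 ship[0->1]=2 prod=2 -> [4 6 2]
Step 11: demand=3,sold=2 ship[1->2]=2 ship[0->1]=2 prod=2 -> [4 6 2]
Step 12: demand=3,sold=2 ship[1->2]=2 ship[0->1]=2 prod=2 -> [4 6 2]
First stockout at step 6

6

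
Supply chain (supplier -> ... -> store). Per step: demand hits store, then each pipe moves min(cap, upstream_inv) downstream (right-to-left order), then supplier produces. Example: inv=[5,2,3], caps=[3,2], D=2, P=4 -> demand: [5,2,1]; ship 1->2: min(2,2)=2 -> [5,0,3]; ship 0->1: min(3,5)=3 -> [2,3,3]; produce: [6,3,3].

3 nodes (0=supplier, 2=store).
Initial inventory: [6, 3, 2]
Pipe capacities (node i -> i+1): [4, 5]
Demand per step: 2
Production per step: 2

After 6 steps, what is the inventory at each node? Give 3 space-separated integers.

Step 1: demand=2,sold=2 ship[1->2]=3 ship[0->1]=4 prod=2 -> inv=[4 4 3]
Step 2: demand=2,sold=2 ship[1->2]=4 ship[0->1]=4 prod=2 -> inv=[2 4 5]
Step 3: demand=2,sold=2 ship[1->2]=4 ship[0->1]=2 prod=2 -> inv=[2 2 7]
Step 4: demand=2,sold=2 ship[1->2]=2 ship[0->1]=2 prod=2 -> inv=[2 2 7]
Step 5: demand=2,sold=2 ship[1->2]=2 ship[0->1]=2 prod=2 -> inv=[2 2 7]
Step 6: demand=2,sold=2 ship[1->2]=2 ship[0->1]=2 prod=2 -> inv=[2 2 7]

2 2 7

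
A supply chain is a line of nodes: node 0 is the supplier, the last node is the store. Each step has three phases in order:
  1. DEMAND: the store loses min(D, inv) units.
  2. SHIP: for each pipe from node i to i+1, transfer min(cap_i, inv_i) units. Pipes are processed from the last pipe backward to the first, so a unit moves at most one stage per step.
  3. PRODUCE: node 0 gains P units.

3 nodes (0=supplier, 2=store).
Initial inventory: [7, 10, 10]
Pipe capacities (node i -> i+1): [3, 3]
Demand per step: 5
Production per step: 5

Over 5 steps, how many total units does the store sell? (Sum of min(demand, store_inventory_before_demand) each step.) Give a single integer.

Step 1: sold=5 (running total=5) -> [9 10 8]
Step 2: sold=5 (running total=10) -> [11 10 6]
Step 3: sold=5 (running total=15) -> [13 10 4]
Step 4: sold=4 (running total=19) -> [15 10 3]
Step 5: sold=3 (running total=22) -> [17 10 3]

Answer: 22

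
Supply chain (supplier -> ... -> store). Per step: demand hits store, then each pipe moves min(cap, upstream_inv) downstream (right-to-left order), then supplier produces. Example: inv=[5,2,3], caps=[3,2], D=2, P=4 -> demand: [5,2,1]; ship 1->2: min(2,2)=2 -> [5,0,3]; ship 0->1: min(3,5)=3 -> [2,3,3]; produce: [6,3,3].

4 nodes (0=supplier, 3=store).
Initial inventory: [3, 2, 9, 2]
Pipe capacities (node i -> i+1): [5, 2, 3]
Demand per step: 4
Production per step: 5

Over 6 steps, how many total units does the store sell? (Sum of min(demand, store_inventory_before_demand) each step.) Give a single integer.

Step 1: sold=2 (running total=2) -> [5 3 8 3]
Step 2: sold=3 (running total=5) -> [5 6 7 3]
Step 3: sold=3 (running total=8) -> [5 9 6 3]
Step 4: sold=3 (running total=11) -> [5 12 5 3]
Step 5: sold=3 (running total=14) -> [5 15 4 3]
Step 6: sold=3 (running total=17) -> [5 18 3 3]

Answer: 17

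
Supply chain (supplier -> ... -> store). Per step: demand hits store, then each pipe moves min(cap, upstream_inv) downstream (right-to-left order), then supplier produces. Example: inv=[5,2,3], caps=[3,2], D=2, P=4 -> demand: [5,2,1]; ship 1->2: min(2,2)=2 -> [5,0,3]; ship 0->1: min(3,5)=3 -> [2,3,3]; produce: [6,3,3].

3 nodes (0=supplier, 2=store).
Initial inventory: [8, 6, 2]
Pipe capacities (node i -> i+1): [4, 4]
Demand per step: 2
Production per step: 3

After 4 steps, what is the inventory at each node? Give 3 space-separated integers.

Step 1: demand=2,sold=2 ship[1->2]=4 ship[0->1]=4 prod=3 -> inv=[7 6 4]
Step 2: demand=2,sold=2 ship[1->2]=4 ship[0->1]=4 prod=3 -> inv=[6 6 6]
Step 3: demand=2,sold=2 ship[1->2]=4 ship[0->1]=4 prod=3 -> inv=[5 6 8]
Step 4: demand=2,sold=2 ship[1->2]=4 ship[0->1]=4 prod=3 -> inv=[4 6 10]

4 6 10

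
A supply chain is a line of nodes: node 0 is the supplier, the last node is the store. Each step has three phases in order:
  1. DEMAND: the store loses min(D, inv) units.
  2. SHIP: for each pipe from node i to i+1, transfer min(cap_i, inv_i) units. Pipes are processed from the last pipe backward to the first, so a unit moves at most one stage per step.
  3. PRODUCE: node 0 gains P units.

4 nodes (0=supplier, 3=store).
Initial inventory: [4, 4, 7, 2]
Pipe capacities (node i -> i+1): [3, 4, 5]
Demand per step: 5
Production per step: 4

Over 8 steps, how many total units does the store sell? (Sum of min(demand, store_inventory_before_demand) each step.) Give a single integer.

Answer: 28

Derivation:
Step 1: sold=2 (running total=2) -> [5 3 6 5]
Step 2: sold=5 (running total=7) -> [6 3 4 5]
Step 3: sold=5 (running total=12) -> [7 3 3 4]
Step 4: sold=4 (running total=16) -> [8 3 3 3]
Step 5: sold=3 (running total=19) -> [9 3 3 3]
Step 6: sold=3 (running total=22) -> [10 3 3 3]
Step 7: sold=3 (running total=25) -> [11 3 3 3]
Step 8: sold=3 (running total=28) -> [12 3 3 3]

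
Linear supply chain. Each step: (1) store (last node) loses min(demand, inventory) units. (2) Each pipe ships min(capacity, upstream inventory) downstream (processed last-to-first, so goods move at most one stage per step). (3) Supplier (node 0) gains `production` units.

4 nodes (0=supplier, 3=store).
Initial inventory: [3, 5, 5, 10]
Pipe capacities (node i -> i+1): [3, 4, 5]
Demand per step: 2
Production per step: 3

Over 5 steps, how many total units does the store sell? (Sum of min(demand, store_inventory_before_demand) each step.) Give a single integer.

Answer: 10

Derivation:
Step 1: sold=2 (running total=2) -> [3 4 4 13]
Step 2: sold=2 (running total=4) -> [3 3 4 15]
Step 3: sold=2 (running total=6) -> [3 3 3 17]
Step 4: sold=2 (running total=8) -> [3 3 3 18]
Step 5: sold=2 (running total=10) -> [3 3 3 19]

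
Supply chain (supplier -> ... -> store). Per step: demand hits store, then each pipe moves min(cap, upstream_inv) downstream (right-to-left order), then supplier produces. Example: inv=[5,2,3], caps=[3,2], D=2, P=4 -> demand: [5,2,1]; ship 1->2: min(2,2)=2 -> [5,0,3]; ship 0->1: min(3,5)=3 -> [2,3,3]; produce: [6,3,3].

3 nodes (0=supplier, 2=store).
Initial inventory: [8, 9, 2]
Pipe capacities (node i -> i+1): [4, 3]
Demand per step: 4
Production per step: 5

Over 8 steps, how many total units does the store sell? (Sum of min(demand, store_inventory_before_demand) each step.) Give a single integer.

Step 1: sold=2 (running total=2) -> [9 10 3]
Step 2: sold=3 (running total=5) -> [10 11 3]
Step 3: sold=3 (running total=8) -> [11 12 3]
Step 4: sold=3 (running total=11) -> [12 13 3]
Step 5: sold=3 (running total=14) -> [13 14 3]
Step 6: sold=3 (running total=17) -> [14 15 3]
Step 7: sold=3 (running total=20) -> [15 16 3]
Step 8: sold=3 (running total=23) -> [16 17 3]

Answer: 23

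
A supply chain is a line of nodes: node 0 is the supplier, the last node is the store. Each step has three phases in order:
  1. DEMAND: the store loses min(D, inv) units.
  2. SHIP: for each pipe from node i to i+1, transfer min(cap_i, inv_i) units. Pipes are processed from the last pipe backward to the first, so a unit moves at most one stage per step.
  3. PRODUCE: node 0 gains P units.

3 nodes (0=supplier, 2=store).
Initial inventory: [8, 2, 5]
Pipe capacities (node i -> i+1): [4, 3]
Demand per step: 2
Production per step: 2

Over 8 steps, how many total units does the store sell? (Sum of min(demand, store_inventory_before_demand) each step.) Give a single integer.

Step 1: sold=2 (running total=2) -> [6 4 5]
Step 2: sold=2 (running total=4) -> [4 5 6]
Step 3: sold=2 (running total=6) -> [2 6 7]
Step 4: sold=2 (running total=8) -> [2 5 8]
Step 5: sold=2 (running total=10) -> [2 4 9]
Step 6: sold=2 (running total=12) -> [2 3 10]
Step 7: sold=2 (running total=14) -> [2 2 11]
Step 8: sold=2 (running total=16) -> [2 2 11]

Answer: 16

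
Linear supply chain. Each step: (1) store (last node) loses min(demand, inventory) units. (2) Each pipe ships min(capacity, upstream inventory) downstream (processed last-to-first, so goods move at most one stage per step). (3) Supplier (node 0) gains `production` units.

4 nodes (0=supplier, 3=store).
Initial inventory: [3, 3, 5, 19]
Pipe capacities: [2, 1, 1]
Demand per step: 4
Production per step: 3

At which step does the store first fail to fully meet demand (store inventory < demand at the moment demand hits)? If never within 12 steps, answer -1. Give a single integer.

Step 1: demand=4,sold=4 ship[2->3]=1 ship[1->2]=1 ship[0->1]=2 prod=3 -> [4 4 5 16]
Step 2: demand=4,sold=4 ship[2->3]=1 ship[1->2]=1 ship[0->1]=2 prod=3 -> [5 5 5 13]
Step 3: demand=4,sold=4 ship[2->3]=1 ship[1->2]=1 ship[0->1]=2 prod=3 -> [6 6 5 10]
Step 4: demand=4,sold=4 ship[2->3]=1 ship[1->2]=1 ship[0->1]=2 prod=3 -> [7 7 5 7]
Step 5: demand=4,sold=4 ship[2->3]=1 ship[1->2]=1 ship[0->1]=2 prod=3 -> [8 8 5 4]
Step 6: demand=4,sold=4 ship[2->3]=1 ship[1->2]=1 ship[0->1]=2 prod=3 -> [9 9 5 1]
Step 7: demand=4,sold=1 ship[2->3]=1 ship[1->2]=1 ship[0->1]=2 prod=3 -> [10 10 5 1]
Step 8: demand=4,sold=1 ship[2->3]=1 ship[1->2]=1 ship[0->1]=2 prod=3 -> [11 11 5 1]
Step 9: demand=4,sold=1 ship[2->3]=1 ship[1->2]=1 ship[0->1]=2 prod=3 -> [12 12 5 1]
Step 10: demand=4,sold=1 ship[2->3]=1 ship[1->2]=1 ship[0->1]=2 prod=3 -> [13 13 5 1]
Step 11: demand=4,sold=1 ship[2->3]=1 ship[1->2]=1 ship[0->1]=2 prod=3 -> [14 14 5 1]
Step 12: demand=4,sold=1 ship[2->3]=1 ship[1->2]=1 ship[0->1]=2 prod=3 -> [15 15 5 1]
First stockout at step 7

7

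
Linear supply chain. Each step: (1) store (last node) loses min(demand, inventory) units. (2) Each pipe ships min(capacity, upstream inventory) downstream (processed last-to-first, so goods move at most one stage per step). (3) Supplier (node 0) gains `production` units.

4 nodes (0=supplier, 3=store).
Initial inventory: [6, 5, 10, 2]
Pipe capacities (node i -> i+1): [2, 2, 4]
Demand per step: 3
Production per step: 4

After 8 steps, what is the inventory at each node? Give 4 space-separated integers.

Step 1: demand=3,sold=2 ship[2->3]=4 ship[1->2]=2 ship[0->1]=2 prod=4 -> inv=[8 5 8 4]
Step 2: demand=3,sold=3 ship[2->3]=4 ship[1->2]=2 ship[0->1]=2 prod=4 -> inv=[10 5 6 5]
Step 3: demand=3,sold=3 ship[2->3]=4 ship[1->2]=2 ship[0->1]=2 prod=4 -> inv=[12 5 4 6]
Step 4: demand=3,sold=3 ship[2->3]=4 ship[1->2]=2 ship[0->1]=2 prod=4 -> inv=[14 5 2 7]
Step 5: demand=3,sold=3 ship[2->3]=2 ship[1->2]=2 ship[0->1]=2 prod=4 -> inv=[16 5 2 6]
Step 6: demand=3,sold=3 ship[2->3]=2 ship[1->2]=2 ship[0->1]=2 prod=4 -> inv=[18 5 2 5]
Step 7: demand=3,sold=3 ship[2->3]=2 ship[1->2]=2 ship[0->1]=2 prod=4 -> inv=[20 5 2 4]
Step 8: demand=3,sold=3 ship[2->3]=2 ship[1->2]=2 ship[0->1]=2 prod=4 -> inv=[22 5 2 3]

22 5 2 3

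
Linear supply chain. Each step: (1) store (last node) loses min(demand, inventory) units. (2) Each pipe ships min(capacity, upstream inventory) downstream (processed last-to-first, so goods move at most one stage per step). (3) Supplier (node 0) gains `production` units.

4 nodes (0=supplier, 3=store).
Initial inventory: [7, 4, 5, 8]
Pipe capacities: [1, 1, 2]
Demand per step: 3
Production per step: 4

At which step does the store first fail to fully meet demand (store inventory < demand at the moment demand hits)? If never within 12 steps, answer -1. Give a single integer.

Step 1: demand=3,sold=3 ship[2->3]=2 ship[1->2]=1 ship[0->1]=1 prod=4 -> [10 4 4 7]
Step 2: demand=3,sold=3 ship[2->3]=2 ship[1->2]=1 ship[0->1]=1 prod=4 -> [13 4 3 6]
Step 3: demand=3,sold=3 ship[2->3]=2 ship[1->2]=1 ship[0->1]=1 prod=4 -> [16 4 2 5]
Step 4: demand=3,sold=3 ship[2->3]=2 ship[1->2]=1 ship[0->1]=1 prod=4 -> [19 4 1 4]
Step 5: demand=3,sold=3 ship[2->3]=1 ship[1->2]=1 ship[0->1]=1 prod=4 -> [22 4 1 2]
Step 6: demand=3,sold=2 ship[2->3]=1 ship[1->2]=1 ship[0->1]=1 prod=4 -> [25 4 1 1]
Step 7: demand=3,sold=1 ship[2->3]=1 ship[1->2]=1 ship[0->1]=1 prod=4 -> [28 4 1 1]
Step 8: demand=3,sold=1 ship[2->3]=1 ship[1->2]=1 ship[0->1]=1 prod=4 -> [31 4 1 1]
Step 9: demand=3,sold=1 ship[2->3]=1 ship[1->2]=1 ship[0->1]=1 prod=4 -> [34 4 1 1]
Step 10: demand=3,sold=1 ship[2->3]=1 ship[1->2]=1 ship[0->1]=1 prod=4 -> [37 4 1 1]
Step 11: demand=3,sold=1 ship[2->3]=1 ship[1->2]=1 ship[0->1]=1 prod=4 -> [40 4 1 1]
Step 12: demand=3,sold=1 ship[2->3]=1 ship[1->2]=1 ship[0->1]=1 prod=4 -> [43 4 1 1]
First stockout at step 6

6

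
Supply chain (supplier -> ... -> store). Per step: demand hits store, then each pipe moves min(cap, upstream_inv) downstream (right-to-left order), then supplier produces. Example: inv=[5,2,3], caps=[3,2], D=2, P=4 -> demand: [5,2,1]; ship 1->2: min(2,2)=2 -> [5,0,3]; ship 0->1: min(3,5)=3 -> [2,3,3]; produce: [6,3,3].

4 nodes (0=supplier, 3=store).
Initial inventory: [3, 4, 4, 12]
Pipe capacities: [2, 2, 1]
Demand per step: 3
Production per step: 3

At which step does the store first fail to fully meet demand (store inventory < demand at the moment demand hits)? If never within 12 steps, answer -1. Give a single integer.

Step 1: demand=3,sold=3 ship[2->3]=1 ship[1->2]=2 ship[0->1]=2 prod=3 -> [4 4 5 10]
Step 2: demand=3,sold=3 ship[2->3]=1 ship[1->2]=2 ship[0->1]=2 prod=3 -> [5 4 6 8]
Step 3: demand=3,sold=3 ship[2->3]=1 ship[1->2]=2 ship[0->1]=2 prod=3 -> [6 4 7 6]
Step 4: demand=3,sold=3 ship[2->3]=1 ship[1->2]=2 ship[0->1]=2 prod=3 -> [7 4 8 4]
Step 5: demand=3,sold=3 ship[2->3]=1 ship[1->2]=2 ship[0->1]=2 prod=3 -> [8 4 9 2]
Step 6: demand=3,sold=2 ship[2->3]=1 ship[1->2]=2 ship[0->1]=2 prod=3 -> [9 4 10 1]
Step 7: demand=3,sold=1 ship[2->3]=1 ship[1->2]=2 ship[0->1]=2 prod=3 -> [10 4 11 1]
Step 8: demand=3,sold=1 ship[2->3]=1 ship[1->2]=2 ship[0->1]=2 prod=3 -> [11 4 12 1]
Step 9: demand=3,sold=1 ship[2->3]=1 ship[1->2]=2 ship[0->1]=2 prod=3 -> [12 4 13 1]
Step 10: demand=3,sold=1 ship[2->3]=1 ship[1->2]=2 ship[0->1]=2 prod=3 -> [13 4 14 1]
Step 11: demand=3,sold=1 ship[2->3]=1 ship[1->2]=2 ship[0->1]=2 prod=3 -> [14 4 15 1]
Step 12: demand=3,sold=1 ship[2->3]=1 ship[1->2]=2 ship[0->1]=2 prod=3 -> [15 4 16 1]
First stockout at step 6

6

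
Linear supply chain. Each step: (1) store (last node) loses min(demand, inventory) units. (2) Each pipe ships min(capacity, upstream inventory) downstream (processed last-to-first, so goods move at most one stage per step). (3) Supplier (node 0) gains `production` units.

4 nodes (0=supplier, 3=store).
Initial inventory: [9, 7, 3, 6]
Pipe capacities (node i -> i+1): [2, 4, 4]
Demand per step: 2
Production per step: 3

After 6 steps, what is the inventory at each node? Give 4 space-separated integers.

Step 1: demand=2,sold=2 ship[2->3]=3 ship[1->2]=4 ship[0->1]=2 prod=3 -> inv=[10 5 4 7]
Step 2: demand=2,sold=2 ship[2->3]=4 ship[1->2]=4 ship[0->1]=2 prod=3 -> inv=[11 3 4 9]
Step 3: demand=2,sold=2 ship[2->3]=4 ship[1->2]=3 ship[0->1]=2 prod=3 -> inv=[12 2 3 11]
Step 4: demand=2,sold=2 ship[2->3]=3 ship[1->2]=2 ship[0->1]=2 prod=3 -> inv=[13 2 2 12]
Step 5: demand=2,sold=2 ship[2->3]=2 ship[1->2]=2 ship[0->1]=2 prod=3 -> inv=[14 2 2 12]
Step 6: demand=2,sold=2 ship[2->3]=2 ship[1->2]=2 ship[0->1]=2 prod=3 -> inv=[15 2 2 12]

15 2 2 12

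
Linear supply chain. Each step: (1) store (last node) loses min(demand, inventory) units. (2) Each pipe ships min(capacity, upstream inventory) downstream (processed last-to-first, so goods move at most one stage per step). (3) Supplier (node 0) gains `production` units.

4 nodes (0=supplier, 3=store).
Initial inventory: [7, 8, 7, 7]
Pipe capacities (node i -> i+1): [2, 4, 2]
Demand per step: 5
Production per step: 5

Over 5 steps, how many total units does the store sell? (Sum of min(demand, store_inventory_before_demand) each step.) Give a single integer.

Answer: 15

Derivation:
Step 1: sold=5 (running total=5) -> [10 6 9 4]
Step 2: sold=4 (running total=9) -> [13 4 11 2]
Step 3: sold=2 (running total=11) -> [16 2 13 2]
Step 4: sold=2 (running total=13) -> [19 2 13 2]
Step 5: sold=2 (running total=15) -> [22 2 13 2]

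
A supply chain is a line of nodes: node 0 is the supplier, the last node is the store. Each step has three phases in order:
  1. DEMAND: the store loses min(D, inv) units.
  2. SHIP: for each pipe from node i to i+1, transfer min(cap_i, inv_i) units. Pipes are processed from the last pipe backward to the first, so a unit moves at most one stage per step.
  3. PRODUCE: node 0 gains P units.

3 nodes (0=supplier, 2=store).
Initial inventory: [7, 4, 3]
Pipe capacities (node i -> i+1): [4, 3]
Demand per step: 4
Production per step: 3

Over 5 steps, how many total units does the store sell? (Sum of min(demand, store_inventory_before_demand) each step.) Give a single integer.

Answer: 15

Derivation:
Step 1: sold=3 (running total=3) -> [6 5 3]
Step 2: sold=3 (running total=6) -> [5 6 3]
Step 3: sold=3 (running total=9) -> [4 7 3]
Step 4: sold=3 (running total=12) -> [3 8 3]
Step 5: sold=3 (running total=15) -> [3 8 3]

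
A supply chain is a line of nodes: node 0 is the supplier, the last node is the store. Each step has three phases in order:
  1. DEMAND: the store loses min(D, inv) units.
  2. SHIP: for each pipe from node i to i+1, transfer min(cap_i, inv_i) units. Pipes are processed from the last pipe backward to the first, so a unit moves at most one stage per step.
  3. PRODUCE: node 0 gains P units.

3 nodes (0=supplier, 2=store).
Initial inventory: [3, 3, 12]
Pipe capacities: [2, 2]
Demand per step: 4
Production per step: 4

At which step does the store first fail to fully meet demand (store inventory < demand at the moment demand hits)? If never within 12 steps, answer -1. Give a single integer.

Step 1: demand=4,sold=4 ship[1->2]=2 ship[0->1]=2 prod=4 -> [5 3 10]
Step 2: demand=4,sold=4 ship[1->2]=2 ship[0->1]=2 prod=4 -> [7 3 8]
Step 3: demand=4,sold=4 ship[1->2]=2 ship[0->1]=2 prod=4 -> [9 3 6]
Step 4: demand=4,sold=4 ship[1->2]=2 ship[0->1]=2 prod=4 -> [11 3 4]
Step 5: demand=4,sold=4 ship[1->2]=2 ship[0->1]=2 prod=4 -> [13 3 2]
Step 6: demand=4,sold=2 ship[1->2]=2 ship[0->1]=2 prod=4 -> [15 3 2]
Step 7: demand=4,sold=2 ship[1->2]=2 ship[0->1]=2 prod=4 -> [17 3 2]
Step 8: demand=4,sold=2 ship[1->2]=2 ship[0->1]=2 prod=4 -> [19 3 2]
Step 9: demand=4,sold=2 ship[1->2]=2 ship[0->1]=2 prod=4 -> [21 3 2]
Step 10: demand=4,sold=2 ship[1->2]=2 ship[0->1]=2 prod=4 -> [23 3 2]
Step 11: demand=4,sold=2 ship[1->2]=2 ship[0->1]=2 prod=4 -> [25 3 2]
Step 12: demand=4,sold=2 ship[1->2]=2 ship[0->1]=2 prod=4 -> [27 3 2]
First stockout at step 6

6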